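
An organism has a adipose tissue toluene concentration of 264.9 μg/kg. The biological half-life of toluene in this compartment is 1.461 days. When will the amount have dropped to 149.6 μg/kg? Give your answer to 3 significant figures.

1.20 days

Fraction remaining = 149.6/264.9 ≈ 0.56474.
n = log₂(264.9/149.6) = ln(1.7707)/ln 2 ≈ 0.82434 half-lives.
t = n × t½ = 0.82434 × 1.461 ≈ 1.2044 days.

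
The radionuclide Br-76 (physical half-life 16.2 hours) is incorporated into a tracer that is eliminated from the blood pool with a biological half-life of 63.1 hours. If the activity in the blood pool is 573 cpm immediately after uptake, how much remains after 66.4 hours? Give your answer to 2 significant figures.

16 cpm

1/t_eff = 1/t_phys + 1/t_biol = 1/16.2 + 1/63.1 = 0.077576 per hour.
t_eff = 16.2 × 63.1 / (16.2 + 63.1) ≈ 12.891 hours.
Remaining = 573 × (1/2)^(66.4/12.891) = 573 × (1/2)^5.1511 ≈ 16.126 cpm.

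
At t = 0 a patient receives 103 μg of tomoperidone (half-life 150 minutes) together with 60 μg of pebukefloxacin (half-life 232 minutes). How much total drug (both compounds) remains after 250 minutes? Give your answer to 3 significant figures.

60.9 μg

tomoperidone: 103 × (1/2)^(250/150) = 103 × (1/2)^1.6667 ≈ 32.443 μg.
pebukefloxacin: 60 × (1/2)^(250/232) = 60 × (1/2)^1.0776 ≈ 28.429 μg.
Total = 32.443 + 28.429 ≈ 60.872 μg.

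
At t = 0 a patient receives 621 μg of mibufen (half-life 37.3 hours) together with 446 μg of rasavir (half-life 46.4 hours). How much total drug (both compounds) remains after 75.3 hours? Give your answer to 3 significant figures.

298 μg

mibufen: 621 × (1/2)^(75.3/37.3) = 621 × (1/2)^2.0188 ≈ 153.24 μg.
rasavir: 446 × (1/2)^(75.3/46.4) = 446 × (1/2)^1.6228 ≈ 144.81 μg.
Total = 153.24 + 144.81 ≈ 298.06 μg.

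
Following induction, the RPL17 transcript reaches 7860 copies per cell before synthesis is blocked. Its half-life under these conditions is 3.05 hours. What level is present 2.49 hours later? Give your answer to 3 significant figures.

4460 copies per cell

Number of half-lives: n = 2.49/3.05 ≈ 0.81639.
Remaining = 7860 × (1/2)^0.81639 = 7860 × 0.56786 ≈ 4463.4 copies per cell.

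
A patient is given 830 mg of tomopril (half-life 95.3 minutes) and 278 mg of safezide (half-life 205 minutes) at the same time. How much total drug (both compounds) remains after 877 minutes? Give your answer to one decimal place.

15.7 mg

tomopril: 830 × (1/2)^(877/95.3) = 830 × (1/2)^9.2025 ≈ 1.4088 mg.
safezide: 278 × (1/2)^(877/205) = 278 × (1/2)^4.278 ≈ 14.329 mg.
Total = 1.4088 + 14.329 ≈ 15.738 mg.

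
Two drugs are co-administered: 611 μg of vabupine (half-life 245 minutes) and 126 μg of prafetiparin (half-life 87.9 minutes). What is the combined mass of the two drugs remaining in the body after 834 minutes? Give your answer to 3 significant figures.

vabupine: 611 × (1/2)^(834/245) = 611 × (1/2)^3.4041 ≈ 57.718 μg.
prafetiparin: 126 × (1/2)^(834/87.9) = 126 × (1/2)^9.4881 ≈ 0.17546 μg.
Total = 57.718 + 0.17546 ≈ 57.893 μg.

57.9 μg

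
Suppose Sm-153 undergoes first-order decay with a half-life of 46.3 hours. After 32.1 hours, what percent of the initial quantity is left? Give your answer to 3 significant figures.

n = 32.1/46.3 ≈ 0.6933 half-lives.
Fraction remaining = (1/2)^0.6933 ≈ 0.61844, i.e. 61.844%.

61.8%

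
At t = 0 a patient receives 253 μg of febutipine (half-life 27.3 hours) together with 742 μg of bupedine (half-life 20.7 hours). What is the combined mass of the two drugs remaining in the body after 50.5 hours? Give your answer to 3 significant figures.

febutipine: 253 × (1/2)^(50.5/27.3) = 253 × (1/2)^1.8498 ≈ 70.189 μg.
bupedine: 742 × (1/2)^(50.5/20.7) = 742 × (1/2)^2.4396 ≈ 136.78 μg.
Total = 70.189 + 136.78 ≈ 206.96 μg.

207 μg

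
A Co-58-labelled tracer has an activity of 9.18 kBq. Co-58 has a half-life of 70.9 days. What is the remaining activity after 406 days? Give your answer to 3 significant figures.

Number of half-lives: n = 406/70.9 ≈ 5.7264.
Remaining = 9.18 × (1/2)^5.7264 = 9.18 × 0.018888 ≈ 0.17339 kBq.

0.173 kBq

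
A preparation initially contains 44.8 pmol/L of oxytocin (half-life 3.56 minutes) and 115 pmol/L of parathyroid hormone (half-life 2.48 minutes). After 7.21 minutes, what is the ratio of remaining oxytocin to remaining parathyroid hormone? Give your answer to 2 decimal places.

0.72

oxytocin: 44.8 × (1/2)^(7.21/3.56) = 44.8 × (1/2)^2.0253 ≈ 11.005 pmol/L.
parathyroid hormone: 115 × (1/2)^(7.21/2.48) = 115 × (1/2)^2.9073 ≈ 15.329 pmol/L.
Ratio ≈ 11.005 / 15.329 ≈ 0.71793.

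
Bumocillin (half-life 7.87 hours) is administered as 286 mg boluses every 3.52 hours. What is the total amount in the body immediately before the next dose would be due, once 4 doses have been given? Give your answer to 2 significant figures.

560 mg

The 4 doses were given 14.08, 10.56, 7.04, 3.52 hours ago.
Total = 286·(1/2)^(14.08/7.87) + 286·(1/2)^(10.56/7.87) + 286·(1/2)^(7.04/7.87) + 286·(1/2)^(3.52/7.87)
      = 82.756 + 112.83 + 153.85 + 209.76 ≈ 559.2 mg.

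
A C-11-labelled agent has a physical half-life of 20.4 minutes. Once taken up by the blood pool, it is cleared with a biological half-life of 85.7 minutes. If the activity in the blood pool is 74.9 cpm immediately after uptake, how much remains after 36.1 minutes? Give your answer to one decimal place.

16.4 cpm

1/t_eff = 1/t_phys + 1/t_biol = 1/20.4 + 1/85.7 = 0.060688 per minute.
t_eff = 20.4 × 85.7 / (20.4 + 85.7) ≈ 16.478 minutes.
Remaining = 74.9 × (1/2)^(36.1/16.478) = 74.9 × (1/2)^2.1908 ≈ 16.405 cpm.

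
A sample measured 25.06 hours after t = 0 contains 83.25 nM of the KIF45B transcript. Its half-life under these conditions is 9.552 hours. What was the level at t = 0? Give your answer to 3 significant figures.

Number of half-lives elapsed: n = 25.06/9.552 ≈ 2.6235.
A₀ = A × 2^n = 83.25 × 2^2.6235 = 83.25 × 6.1626 ≈ 513.03 nM.

513 nM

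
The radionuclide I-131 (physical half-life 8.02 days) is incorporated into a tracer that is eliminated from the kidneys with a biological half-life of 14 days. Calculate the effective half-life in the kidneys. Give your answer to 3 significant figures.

1/t_eff = 1/t_phys + 1/t_biol = 1/8.02 + 1/14 = 0.19612 per day.
t_eff = 8.02 × 14 / (8.02 + 14) ≈ 5.099 days.

5.10 days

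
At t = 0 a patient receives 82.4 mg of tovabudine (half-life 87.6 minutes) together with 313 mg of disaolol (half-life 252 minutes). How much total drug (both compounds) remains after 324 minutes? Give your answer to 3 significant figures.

tovabudine: 82.4 × (1/2)^(324/87.6) = 82.4 × (1/2)^3.6986 ≈ 6.3464 mg.
disaolol: 313 × (1/2)^(324/252) = 313 × (1/2)^1.2857 ≈ 128.38 mg.
Total = 6.3464 + 128.38 ≈ 134.73 mg.

135 mg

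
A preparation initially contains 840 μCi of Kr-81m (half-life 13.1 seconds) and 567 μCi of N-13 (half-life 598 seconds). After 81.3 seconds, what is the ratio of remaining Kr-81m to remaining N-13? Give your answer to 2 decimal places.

Kr-81m: 840 × (1/2)^(81.3/13.1) = 840 × (1/2)^6.2061 ≈ 11.378 μCi.
N-13: 567 × (1/2)^(81.3/598) = 567 × (1/2)^0.13595 ≈ 516.01 μCi.
Ratio ≈ 11.378 / 516.01 ≈ 0.022049.

0.02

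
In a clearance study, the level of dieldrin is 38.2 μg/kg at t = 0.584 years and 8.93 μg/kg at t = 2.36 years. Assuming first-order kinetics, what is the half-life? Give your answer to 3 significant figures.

0.847 years

Over Δt = 2.36 − 0.584 = 1.776 years, the level fell by a factor of 38.2/8.93 ≈ 4.2777.
n = log₂(4.2777) ≈ 2.0968 half-lives, so t½ = 1.776/2.0968 ≈ 0.84699 years.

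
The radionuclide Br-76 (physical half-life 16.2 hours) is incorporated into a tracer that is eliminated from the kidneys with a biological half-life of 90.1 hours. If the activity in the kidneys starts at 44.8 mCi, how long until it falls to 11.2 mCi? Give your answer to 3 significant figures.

27.5 hours

1/t_eff = 1/t_phys + 1/t_biol = 1/16.2 + 1/90.1 = 0.072827 per hour.
t_eff = 16.2 × 90.1 / (16.2 + 90.1) ≈ 13.731 hours.
n = log₂(44.8/11.2) ≈ 2; t = 2 × 13.731 ≈ 27.462 hours.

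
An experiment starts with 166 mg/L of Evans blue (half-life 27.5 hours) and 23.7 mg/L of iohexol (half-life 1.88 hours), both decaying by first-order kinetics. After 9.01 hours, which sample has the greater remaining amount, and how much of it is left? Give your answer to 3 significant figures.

Evans blue, 132 mg/L

Evans blue: 166 × (1/2)^0.32764 ≈ 132.28 mg/L.
iohexol: 23.7 × (1/2)^4.7926 ≈ 0.85516 mg/L.
Evans blue has more remaining, at ≈ 132.28 mg/L.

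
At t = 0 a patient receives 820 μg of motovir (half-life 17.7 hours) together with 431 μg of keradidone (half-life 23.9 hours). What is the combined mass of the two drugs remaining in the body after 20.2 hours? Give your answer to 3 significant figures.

612 μg

motovir: 820 × (1/2)^(20.2/17.7) = 820 × (1/2)^1.1412 ≈ 371.76 μg.
keradidone: 431 × (1/2)^(20.2/23.9) = 431 × (1/2)^0.84519 ≈ 239.91 μg.
Total = 371.76 + 239.91 ≈ 611.67 μg.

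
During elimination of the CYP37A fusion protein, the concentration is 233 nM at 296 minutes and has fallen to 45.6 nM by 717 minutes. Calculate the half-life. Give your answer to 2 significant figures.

180 minutes

Over Δt = 717 − 296 = 421 minutes, the level fell by a factor of 233/45.6 ≈ 5.1096.
n = log₂(5.1096) ≈ 2.3532 half-lives, so t½ = 421/2.3532 ≈ 178.9 minutes.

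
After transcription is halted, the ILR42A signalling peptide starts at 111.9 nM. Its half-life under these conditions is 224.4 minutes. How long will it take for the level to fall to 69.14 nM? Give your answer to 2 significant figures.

Fraction remaining = 69.14/111.9 ≈ 0.61787.
n = log₂(111.9/69.14) = ln(1.6185)/ln 2 ≈ 0.69462 half-lives.
t = n × t½ = 0.69462 × 224.4 ≈ 155.87 minutes.

160 minutes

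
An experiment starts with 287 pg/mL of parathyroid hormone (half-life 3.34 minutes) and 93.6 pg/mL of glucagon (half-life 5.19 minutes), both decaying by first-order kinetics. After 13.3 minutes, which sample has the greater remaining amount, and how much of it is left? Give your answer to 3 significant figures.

parathyroid hormone, 18.2 pg/mL

parathyroid hormone: 287 × (1/2)^3.982 ≈ 18.162 pg/mL.
glucagon: 93.6 × (1/2)^2.5626 ≈ 15.843 pg/mL.
Parathyroid hormone has more remaining, at ≈ 18.162 pg/mL.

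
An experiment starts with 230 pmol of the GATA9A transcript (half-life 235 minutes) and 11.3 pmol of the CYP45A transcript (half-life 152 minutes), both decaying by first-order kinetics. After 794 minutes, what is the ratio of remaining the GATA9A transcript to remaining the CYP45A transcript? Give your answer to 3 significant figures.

73.1

GATA9A transcript: 230 × (1/2)^(794/235) = 230 × (1/2)^3.3787 ≈ 22.112 pmol.
CYP45A transcript: 11.3 × (1/2)^(794/152) = 11.3 × (1/2)^5.2237 ≈ 0.30241 pmol.
Ratio ≈ 22.112 / 0.30241 ≈ 73.12.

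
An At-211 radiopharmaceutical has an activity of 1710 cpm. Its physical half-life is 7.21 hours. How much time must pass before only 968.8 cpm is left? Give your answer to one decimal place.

5.9 hours

Fraction remaining = 968.8/1710 ≈ 0.56655.
n = log₂(1710/968.8) = ln(1.7651)/ln 2 ≈ 0.81973 half-lives.
t = n × t½ = 0.81973 × 7.21 ≈ 5.9102 hours.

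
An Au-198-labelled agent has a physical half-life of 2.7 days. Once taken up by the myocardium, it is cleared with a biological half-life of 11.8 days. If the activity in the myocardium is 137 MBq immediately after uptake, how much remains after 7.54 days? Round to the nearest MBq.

13 MBq

1/t_eff = 1/t_phys + 1/t_biol = 1/2.7 + 1/11.8 = 0.45512 per day.
t_eff = 2.7 × 11.8 / (2.7 + 11.8) ≈ 2.1972 days.
Remaining = 137 × (1/2)^(7.54/2.1972) = 137 × (1/2)^3.4316 ≈ 12.697 MBq.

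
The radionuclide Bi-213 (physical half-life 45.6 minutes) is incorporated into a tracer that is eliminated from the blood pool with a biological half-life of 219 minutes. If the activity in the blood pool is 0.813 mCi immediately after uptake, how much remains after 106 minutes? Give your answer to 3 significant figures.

0.116 mCi

1/t_eff = 1/t_phys + 1/t_biol = 1/45.6 + 1/219 = 0.026496 per minute.
t_eff = 45.6 × 219 / (45.6 + 219) ≈ 37.741 minutes.
Remaining = 0.813 × (1/2)^(106/37.741) = 0.813 × (1/2)^2.8086 ≈ 0.11604 mCi.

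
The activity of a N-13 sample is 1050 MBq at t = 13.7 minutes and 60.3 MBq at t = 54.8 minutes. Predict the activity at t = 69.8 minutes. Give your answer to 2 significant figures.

21 MBq

Over Δt = 54.8 − 13.7 = 41.1 minutes, the level fell by a factor of 1050/60.3 ≈ 17.413.
n = log₂(17.413) ≈ 4.1221 half-lives, so t½ = 41.1/4.1221 ≈ 9.9707 minutes.
From t = 54.8 to t = 69.8: 60.3 × (1/2)^((69.8−54.8)/9.9707) ≈ 21.254 MBq.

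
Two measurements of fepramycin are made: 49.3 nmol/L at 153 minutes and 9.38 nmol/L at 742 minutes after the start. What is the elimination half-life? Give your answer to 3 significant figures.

246 minutes

Over Δt = 742 − 153 = 589 minutes, the level fell by a factor of 49.3/9.38 ≈ 5.2559.
n = log₂(5.2559) ≈ 2.3939 half-lives, so t½ = 589/2.3939 ≈ 246.04 minutes.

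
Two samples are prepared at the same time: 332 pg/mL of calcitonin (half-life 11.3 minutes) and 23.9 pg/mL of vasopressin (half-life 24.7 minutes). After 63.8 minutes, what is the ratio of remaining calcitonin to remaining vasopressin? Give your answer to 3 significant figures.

calcitonin: 332 × (1/2)^(63.8/11.3) = 332 × (1/2)^5.646 ≈ 6.6301 pg/mL.
vasopressin: 23.9 × (1/2)^(63.8/24.7) = 23.9 × (1/2)^2.583 ≈ 3.9888 pg/mL.
Ratio ≈ 6.6301 / 3.9888 ≈ 1.6622.

1.66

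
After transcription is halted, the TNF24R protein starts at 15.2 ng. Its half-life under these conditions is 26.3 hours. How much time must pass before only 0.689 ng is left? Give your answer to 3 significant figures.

Fraction remaining = 0.689/15.2 ≈ 0.045329.
n = log₂(15.2/0.689) = ln(22.061)/ln 2 ≈ 4.4634 half-lives.
t = n × t½ = 4.4634 × 26.3 ≈ 117.39 hours.

117 hours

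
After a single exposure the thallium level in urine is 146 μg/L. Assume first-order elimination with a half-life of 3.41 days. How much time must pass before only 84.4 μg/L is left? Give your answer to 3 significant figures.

Fraction remaining = 84.4/146 ≈ 0.57808.
n = log₂(146/84.4) = ln(1.7299)/ln 2 ≈ 0.79065 half-lives.
t = n × t½ = 0.79065 × 3.41 ≈ 2.6961 days.

2.70 days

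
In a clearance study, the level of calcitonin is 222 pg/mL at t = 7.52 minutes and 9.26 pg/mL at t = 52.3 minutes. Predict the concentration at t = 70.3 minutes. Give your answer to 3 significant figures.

Over Δt = 52.3 − 7.52 = 44.78 minutes, the level fell by a factor of 222/9.26 ≈ 23.974.
n = log₂(23.974) ≈ 4.5834 half-lives, so t½ = 44.78/4.5834 ≈ 9.77 minutes.
From t = 52.3 to t = 70.3: 9.26 × (1/2)^((70.3−52.3)/9.77) ≈ 2.5823 pg/mL.

2.58 pg/mL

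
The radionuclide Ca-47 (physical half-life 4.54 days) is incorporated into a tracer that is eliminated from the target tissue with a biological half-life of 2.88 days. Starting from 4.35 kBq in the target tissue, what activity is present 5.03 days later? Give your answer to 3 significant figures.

0.601 kBq

1/t_eff = 1/t_phys + 1/t_biol = 1/4.54 + 1/2.88 = 0.56749 per day.
t_eff = 4.54 × 2.88 / (4.54 + 2.88) ≈ 1.7622 days.
Remaining = 4.35 × (1/2)^(5.03/1.7622) = 4.35 × (1/2)^2.8545 ≈ 0.60147 kBq.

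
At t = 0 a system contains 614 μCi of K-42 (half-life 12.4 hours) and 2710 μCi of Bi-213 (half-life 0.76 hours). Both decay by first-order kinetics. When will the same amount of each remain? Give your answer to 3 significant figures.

1.73 hours

Set 614·(1/2)^(t/12.4) = 2710·(1/2)^(t/0.76).
Taking log₂: log₂(614/2710) = t·(1/12.4 − 1/0.76).
log₂(0.22657) = -2.142; 1/12.4 − 1/0.76 = -1.2351.
t = -2.142 / -1.2351 ≈ 1.7342 hours.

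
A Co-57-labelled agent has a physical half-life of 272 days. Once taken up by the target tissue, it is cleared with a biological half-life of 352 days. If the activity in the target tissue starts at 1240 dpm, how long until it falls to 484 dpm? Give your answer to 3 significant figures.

208 days

1/t_eff = 1/t_phys + 1/t_biol = 1/272 + 1/352 = 0.0065174 per day.
t_eff = 272 × 352 / (272 + 352) ≈ 153.44 days.
n = log₂(1240/484) ≈ 1.3573; t = 1.3573 × 153.44 ≈ 208.25 days.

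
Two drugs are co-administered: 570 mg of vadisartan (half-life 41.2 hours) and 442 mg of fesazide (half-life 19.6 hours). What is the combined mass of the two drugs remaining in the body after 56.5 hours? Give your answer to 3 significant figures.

vadisartan: 570 × (1/2)^(56.5/41.2) = 570 × (1/2)^1.3714 ≈ 220.32 mg.
fesazide: 442 × (1/2)^(56.5/19.6) = 442 × (1/2)^2.8827 ≈ 59.932 mg.
Total = 220.32 + 59.932 ≈ 280.25 mg.

280 mg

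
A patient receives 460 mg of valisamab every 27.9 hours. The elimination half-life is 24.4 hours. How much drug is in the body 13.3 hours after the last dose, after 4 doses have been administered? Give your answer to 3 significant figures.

The 4 doses were given 97, 69.1, 41.2, 13.3 hours ago.
Total = 460·(1/2)^(97/24.4) + 460·(1/2)^(69.1/24.4) + 460·(1/2)^(41.2/24.4) + 460·(1/2)^(13.3/24.4)
      = 29.244 + 64.603 + 142.71 + 315.26 ≈ 551.82 mg.

552 mg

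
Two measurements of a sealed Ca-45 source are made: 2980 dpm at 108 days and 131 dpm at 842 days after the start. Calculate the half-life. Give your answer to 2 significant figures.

160 days

Over Δt = 842 − 108 = 734 days, the level fell by a factor of 2980/131 ≈ 22.748.
n = log₂(22.748) ≈ 4.5077 half-lives, so t½ = 734/4.5077 ≈ 162.83 days.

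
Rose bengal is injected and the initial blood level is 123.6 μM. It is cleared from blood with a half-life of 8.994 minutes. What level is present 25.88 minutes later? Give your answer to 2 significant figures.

Number of half-lives: n = 25.88/8.994 ≈ 2.8775.
Remaining = 123.6 × (1/2)^2.8775 = 123.6 × 0.13608 ≈ 16.819 μM.

17 μM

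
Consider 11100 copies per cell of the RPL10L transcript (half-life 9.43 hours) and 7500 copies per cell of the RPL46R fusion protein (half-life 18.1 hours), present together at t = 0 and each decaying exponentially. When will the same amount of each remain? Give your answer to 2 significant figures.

Set 11100·(1/2)^(t/9.43) = 7500·(1/2)^(t/18.1).
Taking log₂: log₂(11100/7500) = t·(1/9.43 − 1/18.1).
log₂(1.48) = 0.5656; 1/9.43 − 1/18.1 = 0.050796.
t = 0.5656 / 0.050796 ≈ 11.135 hours.

11 hours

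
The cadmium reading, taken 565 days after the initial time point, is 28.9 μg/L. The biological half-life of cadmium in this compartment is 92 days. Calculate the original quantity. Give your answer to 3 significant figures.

2040 μg/L

Number of half-lives elapsed: n = 565/92 ≈ 6.1413.
A₀ = A × 2^n = 28.9 × 2^6.1413 = 28.9 × 70.586 ≈ 2039.9 μg/L.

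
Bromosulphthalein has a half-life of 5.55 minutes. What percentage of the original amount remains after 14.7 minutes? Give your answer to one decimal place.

n = 14.7/5.55 ≈ 2.6486 half-lives.
Fraction remaining = (1/2)^2.6486 ≈ 0.15947, i.e. 15.947%.

15.9%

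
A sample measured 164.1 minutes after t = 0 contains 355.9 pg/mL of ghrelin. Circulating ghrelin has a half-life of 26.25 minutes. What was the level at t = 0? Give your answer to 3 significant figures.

27100 pg/mL

Number of half-lives elapsed: n = 164.1/26.25 ≈ 6.2514.
A₀ = A × 2^n = 355.9 × 2^6.2514 = 355.9 × 76.185 ≈ 27114 pg/mL.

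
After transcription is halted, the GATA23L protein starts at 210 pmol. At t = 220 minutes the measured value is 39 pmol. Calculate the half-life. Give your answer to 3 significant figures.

A/A₀ = 39/210 ≈ 0.18571.
n = log₂(5.3846) ≈ 2.4288 half-lives elapsed in 220 minutes.
t½ = 220/2.4288 ≈ 90.578 minutes.

90.6 minutes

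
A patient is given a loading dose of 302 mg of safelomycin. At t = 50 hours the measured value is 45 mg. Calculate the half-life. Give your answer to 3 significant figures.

18.2 hours

A/A₀ = 45/302 ≈ 0.14901.
n = log₂(6.7111) ≈ 2.7466 half-lives elapsed in 50 hours.
t½ = 50/2.7466 ≈ 18.205 hours.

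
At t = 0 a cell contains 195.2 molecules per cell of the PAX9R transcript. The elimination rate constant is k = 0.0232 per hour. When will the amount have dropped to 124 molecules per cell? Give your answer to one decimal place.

t½ = ln 2 / k = 0.69315 / 0.0232 ≈ 29.877 hours.
Fraction remaining = 124/195.2 ≈ 0.63525.
n = log₂(195.2/124) = ln(1.5742)/ln 2 ≈ 0.65461 half-lives.
t = n × t½ = 0.65461 × 29.877 ≈ 19.558 hours.

19.6 hours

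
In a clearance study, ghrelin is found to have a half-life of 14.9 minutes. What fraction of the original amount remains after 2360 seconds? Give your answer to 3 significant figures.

0.160

2360 seconds = 39.3333 minutes.
n = 39.3333/14.9 ≈ 2.6398 half-lives.
Fraction remaining = (1/2)^2.6398 ≈ 0.16045.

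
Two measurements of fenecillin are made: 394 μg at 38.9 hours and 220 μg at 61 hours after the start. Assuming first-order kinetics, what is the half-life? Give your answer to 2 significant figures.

Over Δt = 61 − 38.9 = 22.1 hours, the level fell by a factor of 394/220 ≈ 1.7909.
n = log₂(1.7909) ≈ 0.84069 half-lives, so t½ = 22.1/0.84069 ≈ 26.288 hours.

26 hours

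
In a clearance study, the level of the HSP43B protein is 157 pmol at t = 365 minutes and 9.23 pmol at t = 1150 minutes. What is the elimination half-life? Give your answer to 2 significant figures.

190 minutes

Over Δt = 1150 − 365 = 785 minutes, the level fell by a factor of 157/9.23 ≈ 17.01.
n = log₂(17.01) ≈ 4.0883 half-lives, so t½ = 785/4.0883 ≈ 192.01 minutes.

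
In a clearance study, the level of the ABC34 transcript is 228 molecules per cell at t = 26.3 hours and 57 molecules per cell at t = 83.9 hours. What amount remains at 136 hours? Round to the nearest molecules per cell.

Over Δt = 83.9 − 26.3 = 57.6 hours, the level fell by a factor of 228/57 ≈ 4.
n = log₂(4) ≈ 2 half-lives, so t½ = 57.6/2 ≈ 28.8 hours.
From t = 83.9 to t = 136: 57 × (1/2)^((136−83.9)/28.8) ≈ 16.267 molecules per cell.

16 molecules per cell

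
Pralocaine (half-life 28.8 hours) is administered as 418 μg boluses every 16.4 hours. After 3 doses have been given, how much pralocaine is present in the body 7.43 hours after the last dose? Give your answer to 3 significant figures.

744 μg

The 3 doses were given 40.23, 23.83, 7.43 hours ago.
Total = 418·(1/2)^(40.23/28.8) + 418·(1/2)^(23.83/28.8) + 418·(1/2)^(7.43/28.8)
      = 158.74 + 235.56 + 349.55 ≈ 743.85 μg.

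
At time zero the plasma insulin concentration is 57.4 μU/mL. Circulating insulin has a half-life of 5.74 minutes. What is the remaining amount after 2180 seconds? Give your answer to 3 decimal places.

0.714 μU/mL

Convert the elapsed time: 2180 seconds = 36.3333 minutes.
Number of half-lives: n = 36.3333/5.74 ≈ 6.3298.
Remaining = 57.4 × (1/2)^6.3298 = 57.4 × 0.012432 ≈ 0.71357 μU/mL.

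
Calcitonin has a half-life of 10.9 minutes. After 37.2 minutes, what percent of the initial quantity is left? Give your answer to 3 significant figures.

n = 37.2/10.9 ≈ 3.4128 half-lives.
Fraction remaining = (1/2)^3.4128 ≈ 0.093893, i.e. 9.3893%.

9.39%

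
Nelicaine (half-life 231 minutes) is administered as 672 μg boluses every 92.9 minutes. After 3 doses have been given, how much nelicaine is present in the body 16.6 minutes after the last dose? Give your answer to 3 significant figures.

1490 μg

The 3 doses were given 202.4, 109.5, 16.6 minutes ago.
Total = 672·(1/2)^(202.4/231) + 672·(1/2)^(109.5/231) + 672·(1/2)^(16.6/231)
      = 366.11 + 483.81 + 639.35 ≈ 1489.3 μg.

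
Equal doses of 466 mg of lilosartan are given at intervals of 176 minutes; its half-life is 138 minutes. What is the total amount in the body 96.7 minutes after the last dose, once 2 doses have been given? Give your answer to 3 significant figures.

The 2 doses were given 272.7, 96.7 minutes ago.
Total = 466·(1/2)^(272.7/138) + 466·(1/2)^(96.7/138)
      = 118.45 + 286.71 ≈ 405.16 mg.

405 mg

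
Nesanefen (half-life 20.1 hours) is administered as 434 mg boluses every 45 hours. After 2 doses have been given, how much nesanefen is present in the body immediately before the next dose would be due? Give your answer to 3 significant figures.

The 2 doses were given 90, 45 hours ago.
Total = 434·(1/2)^(90/20.1) + 434·(1/2)^(45/20.1)
      = 19.48 + 91.948 ≈ 111.43 mg.

111 mg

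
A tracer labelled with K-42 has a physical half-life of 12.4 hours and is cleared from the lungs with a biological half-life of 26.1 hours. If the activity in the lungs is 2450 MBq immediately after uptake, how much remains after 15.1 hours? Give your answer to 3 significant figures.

1/t_eff = 1/t_phys + 1/t_biol = 1/12.4 + 1/26.1 = 0.11896 per hour.
t_eff = 12.4 × 26.1 / (12.4 + 26.1) ≈ 8.4062 hours.
Remaining = 2450 × (1/2)^(15.1/8.4062) = 2450 × (1/2)^1.7963 ≈ 705.39 MBq.

705 MBq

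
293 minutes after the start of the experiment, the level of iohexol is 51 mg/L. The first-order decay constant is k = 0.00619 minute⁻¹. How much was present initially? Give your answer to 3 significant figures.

313 mg/L

t½ = ln 2 / k = 0.69315 / 0.00619 ≈ 111.98 minutes.
Number of half-lives elapsed: n = 293/111.98 ≈ 2.6166.
A₀ = A × 2^n = 51 × 2^2.6166 = 51 × 6.1329 ≈ 312.78 mg/L.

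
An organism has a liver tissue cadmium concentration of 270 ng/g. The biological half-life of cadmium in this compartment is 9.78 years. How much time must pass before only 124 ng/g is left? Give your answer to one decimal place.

Fraction remaining = 124/270 ≈ 0.45926.
n = log₂(270/124) = ln(2.1774)/ln 2 ≈ 1.1226 half-lives.
t = n × t½ = 1.1226 × 9.78 ≈ 10.979 years.

11.0 years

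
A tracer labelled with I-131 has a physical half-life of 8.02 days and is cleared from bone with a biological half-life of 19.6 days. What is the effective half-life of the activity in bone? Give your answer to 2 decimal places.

1/t_eff = 1/t_phys + 1/t_biol = 1/8.02 + 1/19.6 = 0.17571 per day.
t_eff = 8.02 × 19.6 / (8.02 + 19.6) ≈ 5.6912 days.

5.69 days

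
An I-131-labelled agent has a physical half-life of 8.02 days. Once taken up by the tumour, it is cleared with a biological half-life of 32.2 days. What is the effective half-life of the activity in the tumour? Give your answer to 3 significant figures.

6.42 days

1/t_eff = 1/t_phys + 1/t_biol = 1/8.02 + 1/32.2 = 0.15574 per day.
t_eff = 8.02 × 32.2 / (8.02 + 32.2) ≈ 6.4208 days.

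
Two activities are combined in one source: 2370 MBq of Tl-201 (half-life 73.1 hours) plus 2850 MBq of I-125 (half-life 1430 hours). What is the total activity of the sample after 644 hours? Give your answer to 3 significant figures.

Tl-201: 2370 × (1/2)^(644/73.1) = 2370 × (1/2)^8.8098 ≈ 5.281 MBq.
I-125: 2850 × (1/2)^(644/1430) = 2850 × (1/2)^0.45035 ≈ 2085.8 MBq.
Total = 5.281 + 2085.8 ≈ 2091.1 MBq.

2090 MBq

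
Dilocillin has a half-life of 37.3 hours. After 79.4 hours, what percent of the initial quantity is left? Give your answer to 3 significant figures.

n = 79.4/37.3 ≈ 2.1287 half-lives.
Fraction remaining = (1/2)^2.1287 ≈ 0.22867, i.e. 22.867%.

22.9%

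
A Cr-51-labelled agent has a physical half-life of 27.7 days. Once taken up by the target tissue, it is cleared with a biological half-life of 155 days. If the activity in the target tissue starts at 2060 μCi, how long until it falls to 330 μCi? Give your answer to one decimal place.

62.1 days

1/t_eff = 1/t_phys + 1/t_biol = 1/27.7 + 1/155 = 0.042553 per day.
t_eff = 27.7 × 155 / (27.7 + 155) ≈ 23.5 days.
n = log₂(2060/330) ≈ 2.6421; t = 2.6421 × 23.5 ≈ 62.09 days.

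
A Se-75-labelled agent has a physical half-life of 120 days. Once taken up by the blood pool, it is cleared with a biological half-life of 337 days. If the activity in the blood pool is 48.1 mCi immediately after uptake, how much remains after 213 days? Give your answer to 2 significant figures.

1/t_eff = 1/t_phys + 1/t_biol = 1/120 + 1/337 = 0.011301 per day.
t_eff = 120 × 337 / (120 + 337) ≈ 88.49 days.
Remaining = 48.1 × (1/2)^(213/88.49) = 48.1 × (1/2)^2.407 ≈ 9.0688 mCi.

9.1 mCi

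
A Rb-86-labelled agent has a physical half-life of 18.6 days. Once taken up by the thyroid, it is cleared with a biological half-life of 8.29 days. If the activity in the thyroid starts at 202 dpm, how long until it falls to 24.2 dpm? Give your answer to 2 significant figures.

18 days

1/t_eff = 1/t_phys + 1/t_biol = 1/18.6 + 1/8.29 = 0.17439 per day.
t_eff = 18.6 × 8.29 / (18.6 + 8.29) ≈ 5.7343 days.
n = log₂(202/24.2) ≈ 3.0613; t = 3.0613 × 5.7343 ≈ 17.554 days.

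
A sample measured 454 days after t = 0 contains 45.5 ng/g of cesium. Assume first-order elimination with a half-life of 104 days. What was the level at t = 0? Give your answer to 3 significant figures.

938 ng/g

Number of half-lives elapsed: n = 454/104 ≈ 4.3654.
A₀ = A × 2^n = 45.5 × 2^4.3654 = 45.5 × 20.612 ≈ 937.83 ng/g.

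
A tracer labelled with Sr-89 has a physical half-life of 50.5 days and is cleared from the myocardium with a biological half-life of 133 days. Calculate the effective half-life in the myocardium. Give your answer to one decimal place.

36.6 days

1/t_eff = 1/t_phys + 1/t_biol = 1/50.5 + 1/133 = 0.027321 per day.
t_eff = 50.5 × 133 / (50.5 + 133) ≈ 36.602 days.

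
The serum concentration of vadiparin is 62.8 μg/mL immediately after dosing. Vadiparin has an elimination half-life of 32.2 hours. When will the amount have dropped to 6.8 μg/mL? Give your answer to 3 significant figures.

103 hours

Fraction remaining = 6.8/62.8 ≈ 0.10828.
n = log₂(62.8/6.8) = ln(9.2353)/ln 2 ≈ 3.2072 half-lives.
t = n × t½ = 3.2072 × 32.2 ≈ 103.27 hours.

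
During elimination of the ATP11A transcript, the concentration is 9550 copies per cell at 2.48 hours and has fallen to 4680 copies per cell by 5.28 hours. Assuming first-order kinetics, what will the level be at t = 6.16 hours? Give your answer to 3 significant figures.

3740 copies per cell

Over Δt = 5.28 − 2.48 = 2.8 hours, the level fell by a factor of 9550/4680 ≈ 2.0406.
n = log₂(2.0406) ≈ 1.029 half-lives, so t½ = 2.8/1.029 ≈ 2.7211 hours.
From t = 5.28 to t = 6.16: 4680 × (1/2)^((6.16−5.28)/2.7211) ≈ 3740.2 copies per cell.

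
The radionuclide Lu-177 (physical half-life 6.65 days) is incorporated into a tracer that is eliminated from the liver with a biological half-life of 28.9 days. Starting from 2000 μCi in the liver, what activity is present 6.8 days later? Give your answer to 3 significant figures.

1/t_eff = 1/t_phys + 1/t_biol = 1/6.65 + 1/28.9 = 0.18498 per day.
t_eff = 6.65 × 28.9 / (6.65 + 28.9) ≈ 5.406 days.
Remaining = 2000 × (1/2)^(6.8/5.406) = 2000 × (1/2)^1.2579 ≈ 836.33 μCi.

836 μCi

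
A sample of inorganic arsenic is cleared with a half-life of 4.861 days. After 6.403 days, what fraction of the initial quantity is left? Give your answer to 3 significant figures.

n = 6.403/4.861 ≈ 1.3172 half-lives.
Fraction remaining = (1/2)^1.3172 ≈ 0.40131.

0.401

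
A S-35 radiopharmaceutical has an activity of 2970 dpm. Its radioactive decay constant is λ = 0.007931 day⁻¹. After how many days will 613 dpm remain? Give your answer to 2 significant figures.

200 days

t½ = ln 2 / λ = 0.69315 / 0.007931 ≈ 87.397 days.
Fraction remaining = 613/2970 ≈ 0.2064.
n = log₂(2970/613) = ln(4.845)/ln 2 ≈ 2.2765 half-lives.
t = n × t½ = 2.2765 × 87.397 ≈ 198.96 days.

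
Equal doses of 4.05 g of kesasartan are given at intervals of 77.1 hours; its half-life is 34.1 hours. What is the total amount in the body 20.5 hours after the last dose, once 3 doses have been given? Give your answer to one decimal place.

3.3 g

The 3 doses were given 174.7, 97.6, 20.5 hours ago.
Total = 4.05·(1/2)^(174.7/34.1) + 4.05·(1/2)^(97.6/34.1) + 4.05·(1/2)^(20.5/34.1)
      = 0.11621 + 0.557 + 2.6698 ≈ 3.343 g.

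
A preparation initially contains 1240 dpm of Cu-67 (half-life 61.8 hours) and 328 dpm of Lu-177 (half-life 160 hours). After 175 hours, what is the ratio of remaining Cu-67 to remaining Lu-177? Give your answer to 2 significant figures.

1.1

Cu-67: 1240 × (1/2)^(175/61.8) = 1240 × (1/2)^2.8317 ≈ 174.18 dpm.
Lu-177: 328 × (1/2)^(175/160) = 328 × (1/2)^1.0938 ≈ 153.68 dpm.
Ratio ≈ 174.18 / 153.68 ≈ 1.1334.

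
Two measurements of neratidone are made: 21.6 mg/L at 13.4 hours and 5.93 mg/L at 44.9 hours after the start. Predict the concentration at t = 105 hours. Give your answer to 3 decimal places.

Over Δt = 44.9 − 13.4 = 31.5 hours, the level fell by a factor of 21.6/5.93 ≈ 3.6425.
n = log₂(3.6425) ≈ 1.8649 half-lives, so t½ = 31.5/1.8649 ≈ 16.891 hours.
From t = 44.9 to t = 105: 5.93 × (1/2)^((105−44.9)/16.891) ≈ 0.50343 mg/L.

0.503 mg/L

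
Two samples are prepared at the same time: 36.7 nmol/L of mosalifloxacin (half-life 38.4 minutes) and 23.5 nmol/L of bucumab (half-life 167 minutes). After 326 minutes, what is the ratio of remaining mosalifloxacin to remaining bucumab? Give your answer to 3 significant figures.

0.0168

mosalifloxacin: 36.7 × (1/2)^(326/38.4) = 36.7 × (1/2)^8.4896 ≈ 0.1021 nmol/L.
bucumab: 23.5 × (1/2)^(326/167) = 23.5 × (1/2)^1.9521 ≈ 6.0734 nmol/L.
Ratio ≈ 0.1021 / 6.0734 ≈ 0.016812.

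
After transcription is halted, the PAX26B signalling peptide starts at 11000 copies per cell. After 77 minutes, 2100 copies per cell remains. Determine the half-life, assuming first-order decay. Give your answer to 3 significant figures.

A/A₀ = 2100/11000 ≈ 0.19091.
n = log₂(5.2381) ≈ 2.389 half-lives elapsed in 77 minutes.
t½ = 77/2.389 ≈ 32.23 minutes.

32.2 minutes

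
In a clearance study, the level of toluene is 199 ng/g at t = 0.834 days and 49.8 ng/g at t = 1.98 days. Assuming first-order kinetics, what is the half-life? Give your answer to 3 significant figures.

0.573 days

Over Δt = 1.98 − 0.834 = 1.146 days, the level fell by a factor of 199/49.8 ≈ 3.996.
n = log₂(3.996) ≈ 1.9986 half-lives, so t½ = 1.146/1.9986 ≈ 0.57342 days.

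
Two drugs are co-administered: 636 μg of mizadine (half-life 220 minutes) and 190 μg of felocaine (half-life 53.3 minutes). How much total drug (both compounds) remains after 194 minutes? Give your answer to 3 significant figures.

360 μg

mizadine: 636 × (1/2)^(194/220) = 636 × (1/2)^0.88182 ≈ 345.15 μg.
felocaine: 190 × (1/2)^(194/53.3) = 190 × (1/2)^3.6398 ≈ 15.243 μg.
Total = 345.15 + 15.243 ≈ 360.39 μg.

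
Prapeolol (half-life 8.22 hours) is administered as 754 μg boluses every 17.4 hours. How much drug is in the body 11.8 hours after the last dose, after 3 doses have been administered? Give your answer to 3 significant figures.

The 3 doses were given 46.6, 29.2, 11.8 hours ago.
Total = 754·(1/2)^(46.6/8.22) + 754·(1/2)^(29.2/8.22) + 754·(1/2)^(11.8/8.22)
      = 14.818 + 64.272 + 278.76 ≈ 357.85 μg.

358 μg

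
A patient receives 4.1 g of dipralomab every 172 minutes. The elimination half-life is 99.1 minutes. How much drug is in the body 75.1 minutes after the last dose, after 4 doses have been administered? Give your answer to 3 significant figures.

3.44 g

The 4 doses were given 591.1, 419.1, 247.1, 75.1 minutes ago.
Total = 4.1·(1/2)^(591.1/99.1) + 4.1·(1/2)^(419.1/99.1) + 4.1·(1/2)^(247.1/99.1) + 4.1·(1/2)^(75.1/99.1)
      = 0.06565 + 0.21863 + 0.72809 + 2.4247 ≈ 3.4371 g.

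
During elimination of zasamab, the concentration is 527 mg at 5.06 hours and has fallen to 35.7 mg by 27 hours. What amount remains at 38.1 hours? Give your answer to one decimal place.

Over Δt = 27 − 5.06 = 21.94 hours, the level fell by a factor of 527/35.7 ≈ 14.762.
n = log₂(14.762) ≈ 3.8838 half-lives, so t½ = 21.94/3.8838 ≈ 5.6491 hours.
From t = 27 to t = 38.1: 35.7 × (1/2)^((38.1−27)/5.6491) ≈ 9.1447 mg.

9.1 mg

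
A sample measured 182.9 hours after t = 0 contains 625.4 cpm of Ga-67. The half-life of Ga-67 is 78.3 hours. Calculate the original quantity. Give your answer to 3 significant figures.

Number of half-lives elapsed: n = 182.9/78.3 ≈ 2.3359.
A₀ = A × 2^n = 625.4 × 2^2.3359 = 625.4 × 5.0486 ≈ 3157.4 cpm.

3160 cpm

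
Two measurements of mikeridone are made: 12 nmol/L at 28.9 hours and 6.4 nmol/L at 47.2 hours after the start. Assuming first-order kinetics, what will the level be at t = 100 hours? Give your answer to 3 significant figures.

Over Δt = 47.2 − 28.9 = 18.3 hours, the level fell by a factor of 12/6.4 ≈ 1.875.
n = log₂(1.875) ≈ 0.90689 half-lives, so t½ = 18.3/0.90689 ≈ 20.179 hours.
From t = 47.2 to t = 100: 6.4 × (1/2)^((100−47.2)/20.179) ≈ 1.0435 nmol/L.

1.04 nmol/L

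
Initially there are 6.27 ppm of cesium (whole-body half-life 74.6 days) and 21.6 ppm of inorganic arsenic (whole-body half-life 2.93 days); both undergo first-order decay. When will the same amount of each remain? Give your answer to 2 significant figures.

5.4 days

Set 6.27·(1/2)^(t/74.6) = 21.6·(1/2)^(t/2.93).
Taking log₂: log₂(6.27/21.6) = t·(1/74.6 − 1/2.93).
log₂(0.29028) = -1.7845; 1/74.6 − 1/2.93 = -0.32789.
t = -1.7845 / -0.32789 ≈ 5.4423 days.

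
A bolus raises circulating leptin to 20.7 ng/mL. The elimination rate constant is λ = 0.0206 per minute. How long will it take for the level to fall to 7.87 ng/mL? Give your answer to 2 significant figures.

47 minutes

t½ = ln 2 / λ = 0.69315 / 0.0206 ≈ 33.648 minutes.
Fraction remaining = 7.87/20.7 ≈ 0.38019.
n = log₂(20.7/7.87) = ln(2.6302)/ln 2 ≈ 1.3952 half-lives.
t = n × t½ = 1.3952 × 33.648 ≈ 46.945 minutes.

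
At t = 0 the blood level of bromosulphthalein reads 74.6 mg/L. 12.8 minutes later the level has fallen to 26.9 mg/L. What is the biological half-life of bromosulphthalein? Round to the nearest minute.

A/A₀ = 26.9/74.6 ≈ 0.36059.
n = log₂(2.7732) ≈ 1.4716 half-lives elapsed in 12.8 minutes.
t½ = 12.8/1.4716 ≈ 8.6982 minutes.

9 minutes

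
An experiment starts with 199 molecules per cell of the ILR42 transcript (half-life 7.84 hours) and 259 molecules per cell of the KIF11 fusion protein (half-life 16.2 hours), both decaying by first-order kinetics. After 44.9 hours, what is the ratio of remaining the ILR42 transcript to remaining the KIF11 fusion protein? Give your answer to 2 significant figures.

0.099

ILR42 transcript: 199 × (1/2)^(44.9/7.84) = 199 × (1/2)^5.727 ≈ 3.757 molecules per cell.
KIF11 fusion protein: 259 × (1/2)^(44.9/16.2) = 259 × (1/2)^2.7716 ≈ 37.928 molecules per cell.
Ratio ≈ 3.757 / 37.928 ≈ 0.099055.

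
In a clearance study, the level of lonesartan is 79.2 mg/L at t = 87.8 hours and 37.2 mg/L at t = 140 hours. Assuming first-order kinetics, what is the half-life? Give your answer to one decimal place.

Over Δt = 140 − 87.8 = 52.2 hours, the level fell by a factor of 79.2/37.2 ≈ 2.129.
n = log₂(2.129) ≈ 1.0902 half-lives, so t½ = 52.2/1.0902 ≈ 47.881 hours.

47.9 hours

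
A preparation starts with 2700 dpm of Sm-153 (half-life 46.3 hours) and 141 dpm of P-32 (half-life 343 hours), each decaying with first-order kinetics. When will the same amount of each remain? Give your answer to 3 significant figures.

228 hours

Set 2700·(1/2)^(t/46.3) = 141·(1/2)^(t/343).
Taking log₂: log₂(2700/141) = t·(1/46.3 − 1/343).
log₂(19.149) = 4.2592; 1/46.3 − 1/343 = 0.018683.
t = 4.2592 / 0.018683 ≈ 227.97 hours.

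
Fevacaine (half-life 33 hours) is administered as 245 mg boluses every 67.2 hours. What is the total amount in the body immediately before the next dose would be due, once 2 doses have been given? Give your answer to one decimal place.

74.3 mg

The 2 doses were given 134.4, 67.2 hours ago.
Total = 245·(1/2)^(134.4/33) + 245·(1/2)^(67.2/33)
      = 14.56 + 59.725 ≈ 74.285 mg.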